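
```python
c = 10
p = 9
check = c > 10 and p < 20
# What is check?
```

Trace (tracking check):
c = 10  # -> c = 10
p = 9  # -> p = 9
check = c > 10 and p < 20  # -> check = False

Answer: False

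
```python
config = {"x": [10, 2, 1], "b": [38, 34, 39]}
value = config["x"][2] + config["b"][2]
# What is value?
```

Answer: 40

Derivation:
Trace (tracking value):
config = {'x': [10, 2, 1], 'b': [38, 34, 39]}  # -> config = {'x': [10, 2, 1], 'b': [38, 34, 39]}
value = config['x'][2] + config['b'][2]  # -> value = 40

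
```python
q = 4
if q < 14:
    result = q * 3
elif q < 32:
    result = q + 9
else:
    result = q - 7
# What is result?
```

Answer: 12

Derivation:
Trace (tracking result):
q = 4  # -> q = 4
if q < 14:  # condition is True
    result = q * 3  # -> result = 12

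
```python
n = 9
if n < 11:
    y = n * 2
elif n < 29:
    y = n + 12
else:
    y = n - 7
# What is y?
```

Trace (tracking y):
n = 9  # -> n = 9
if n < 11:  # condition is True
    y = n * 2  # -> y = 18

Answer: 18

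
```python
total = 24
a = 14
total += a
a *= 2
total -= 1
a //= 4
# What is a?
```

Trace (tracking a):
total = 24  # -> total = 24
a = 14  # -> a = 14
total += a  # -> total = 38
a *= 2  # -> a = 28
total -= 1  # -> total = 37
a //= 4  # -> a = 7

Answer: 7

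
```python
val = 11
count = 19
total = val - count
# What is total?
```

Trace (tracking total):
val = 11  # -> val = 11
count = 19  # -> count = 19
total = val - count  # -> total = -8

Answer: -8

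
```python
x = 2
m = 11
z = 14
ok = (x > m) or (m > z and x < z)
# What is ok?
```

Answer: False

Derivation:
Trace (tracking ok):
x = 2  # -> x = 2
m = 11  # -> m = 11
z = 14  # -> z = 14
ok = x > m or (m > z and x < z)  # -> ok = False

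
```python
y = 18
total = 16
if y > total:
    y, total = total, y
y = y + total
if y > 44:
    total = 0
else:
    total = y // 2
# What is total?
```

Trace (tracking total):
y = 18  # -> y = 18
total = 16  # -> total = 16
if y > total:  # condition is True
    y, total = (total, y)  # -> y = 16, total = 18
y = y + total  # -> y = 34
if y > 44:  # condition is False
else:
    total = y // 2  # -> total = 17

Answer: 17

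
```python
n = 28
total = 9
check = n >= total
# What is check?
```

Trace (tracking check):
n = 28  # -> n = 28
total = 9  # -> total = 9
check = n >= total  # -> check = True

Answer: True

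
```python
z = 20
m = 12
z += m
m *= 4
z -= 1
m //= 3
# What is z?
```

Answer: 31

Derivation:
Trace (tracking z):
z = 20  # -> z = 20
m = 12  # -> m = 12
z += m  # -> z = 32
m *= 4  # -> m = 48
z -= 1  # -> z = 31
m //= 3  # -> m = 16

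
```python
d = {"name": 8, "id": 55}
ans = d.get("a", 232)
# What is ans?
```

Answer: 232

Derivation:
Trace (tracking ans):
d = {'name': 8, 'id': 55}  # -> d = {'name': 8, 'id': 55}
ans = d.get('a', 232)  # -> ans = 232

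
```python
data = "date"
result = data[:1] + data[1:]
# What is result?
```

Answer: 'date'

Derivation:
Trace (tracking result):
data = 'date'  # -> data = 'date'
result = data[:1] + data[1:]  # -> result = 'date'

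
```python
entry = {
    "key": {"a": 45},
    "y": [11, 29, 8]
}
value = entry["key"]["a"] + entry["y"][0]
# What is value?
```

Answer: 56

Derivation:
Trace (tracking value):
entry = {'key': {'a': 45}, 'y': [11, 29, 8]}  # -> entry = {'key': {'a': 45}, 'y': [11, 29, 8]}
value = entry['key']['a'] + entry['y'][0]  # -> value = 56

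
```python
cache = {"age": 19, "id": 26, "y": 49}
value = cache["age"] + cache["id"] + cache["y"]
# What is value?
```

Trace (tracking value):
cache = {'age': 19, 'id': 26, 'y': 49}  # -> cache = {'age': 19, 'id': 26, 'y': 49}
value = cache['age'] + cache['id'] + cache['y']  # -> value = 94

Answer: 94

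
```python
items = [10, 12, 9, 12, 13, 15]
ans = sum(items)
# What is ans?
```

Answer: 71

Derivation:
Trace (tracking ans):
items = [10, 12, 9, 12, 13, 15]  # -> items = [10, 12, 9, 12, 13, 15]
ans = sum(items)  # -> ans = 71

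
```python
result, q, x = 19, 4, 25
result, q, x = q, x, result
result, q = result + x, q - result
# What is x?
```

Trace (tracking x):
result, q, x = (19, 4, 25)  # -> result = 19, q = 4, x = 25
result, q, x = (q, x, result)  # -> result = 4, q = 25, x = 19
result, q = (result + x, q - result)  # -> result = 23, q = 21

Answer: 19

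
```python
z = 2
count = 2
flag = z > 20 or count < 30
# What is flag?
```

Trace (tracking flag):
z = 2  # -> z = 2
count = 2  # -> count = 2
flag = z > 20 or count < 30  # -> flag = True

Answer: True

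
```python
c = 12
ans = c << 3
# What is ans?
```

Trace (tracking ans):
c = 12  # -> c = 12
ans = c << 3  # -> ans = 96

Answer: 96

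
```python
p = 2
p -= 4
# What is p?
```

Trace (tracking p):
p = 2  # -> p = 2
p -= 4  # -> p = -2

Answer: -2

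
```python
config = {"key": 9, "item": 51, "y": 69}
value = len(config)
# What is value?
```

Trace (tracking value):
config = {'key': 9, 'item': 51, 'y': 69}  # -> config = {'key': 9, 'item': 51, 'y': 69}
value = len(config)  # -> value = 3

Answer: 3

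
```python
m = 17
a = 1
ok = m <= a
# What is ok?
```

Trace (tracking ok):
m = 17  # -> m = 17
a = 1  # -> a = 1
ok = m <= a  # -> ok = False

Answer: False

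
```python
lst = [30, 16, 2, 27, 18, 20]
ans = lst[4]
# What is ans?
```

Trace (tracking ans):
lst = [30, 16, 2, 27, 18, 20]  # -> lst = [30, 16, 2, 27, 18, 20]
ans = lst[4]  # -> ans = 18

Answer: 18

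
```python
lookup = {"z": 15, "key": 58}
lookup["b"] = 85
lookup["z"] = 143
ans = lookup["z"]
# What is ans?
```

Answer: 143

Derivation:
Trace (tracking ans):
lookup = {'z': 15, 'key': 58}  # -> lookup = {'z': 15, 'key': 58}
lookup['b'] = 85  # -> lookup = {'z': 15, 'key': 58, 'b': 85}
lookup['z'] = 143  # -> lookup = {'z': 143, 'key': 58, 'b': 85}
ans = lookup['z']  # -> ans = 143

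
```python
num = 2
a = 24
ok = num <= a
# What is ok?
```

Trace (tracking ok):
num = 2  # -> num = 2
a = 24  # -> a = 24
ok = num <= a  # -> ok = True

Answer: True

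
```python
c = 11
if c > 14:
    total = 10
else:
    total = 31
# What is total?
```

Trace (tracking total):
c = 11  # -> c = 11
if c > 14:  # condition is False
else:
    total = 31  # -> total = 31

Answer: 31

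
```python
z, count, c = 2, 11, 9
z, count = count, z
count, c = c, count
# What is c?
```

Trace (tracking c):
z, count, c = (2, 11, 9)  # -> z = 2, count = 11, c = 9
z, count = (count, z)  # -> z = 11, count = 2
count, c = (c, count)  # -> count = 9, c = 2

Answer: 2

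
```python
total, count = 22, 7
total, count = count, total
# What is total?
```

Trace (tracking total):
total, count = (22, 7)  # -> total = 22, count = 7
total, count = (count, total)  # -> total = 7, count = 22

Answer: 7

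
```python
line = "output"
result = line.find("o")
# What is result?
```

Trace (tracking result):
line = 'output'  # -> line = 'output'
result = line.find('o')  # -> result = 0

Answer: 0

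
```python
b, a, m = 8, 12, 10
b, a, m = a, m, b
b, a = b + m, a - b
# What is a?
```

Answer: -2

Derivation:
Trace (tracking a):
b, a, m = (8, 12, 10)  # -> b = 8, a = 12, m = 10
b, a, m = (a, m, b)  # -> b = 12, a = 10, m = 8
b, a = (b + m, a - b)  # -> b = 20, a = -2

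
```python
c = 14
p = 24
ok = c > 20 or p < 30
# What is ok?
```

Answer: True

Derivation:
Trace (tracking ok):
c = 14  # -> c = 14
p = 24  # -> p = 24
ok = c > 20 or p < 30  # -> ok = True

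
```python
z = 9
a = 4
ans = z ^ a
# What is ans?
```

Answer: 13

Derivation:
Trace (tracking ans):
z = 9  # -> z = 9
a = 4  # -> a = 4
ans = z ^ a  # -> ans = 13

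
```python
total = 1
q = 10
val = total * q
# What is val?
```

Answer: 10

Derivation:
Trace (tracking val):
total = 1  # -> total = 1
q = 10  # -> q = 10
val = total * q  # -> val = 10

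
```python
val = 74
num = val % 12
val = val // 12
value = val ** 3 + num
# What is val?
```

Answer: 6

Derivation:
Trace (tracking val):
val = 74  # -> val = 74
num = val % 12  # -> num = 2
val = val // 12  # -> val = 6
value = val ** 3 + num  # -> value = 218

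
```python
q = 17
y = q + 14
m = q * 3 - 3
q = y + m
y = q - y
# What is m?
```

Answer: 48

Derivation:
Trace (tracking m):
q = 17  # -> q = 17
y = q + 14  # -> y = 31
m = q * 3 - 3  # -> m = 48
q = y + m  # -> q = 79
y = q - y  # -> y = 48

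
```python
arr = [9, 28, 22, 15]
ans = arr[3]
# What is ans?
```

Trace (tracking ans):
arr = [9, 28, 22, 15]  # -> arr = [9, 28, 22, 15]
ans = arr[3]  # -> ans = 15

Answer: 15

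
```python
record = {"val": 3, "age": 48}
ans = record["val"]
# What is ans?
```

Trace (tracking ans):
record = {'val': 3, 'age': 48}  # -> record = {'val': 3, 'age': 48}
ans = record['val']  # -> ans = 3

Answer: 3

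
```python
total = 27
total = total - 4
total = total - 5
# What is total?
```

Answer: 18

Derivation:
Trace (tracking total):
total = 27  # -> total = 27
total = total - 4  # -> total = 23
total = total - 5  # -> total = 18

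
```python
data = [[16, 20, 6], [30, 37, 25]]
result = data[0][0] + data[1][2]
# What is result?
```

Trace (tracking result):
data = [[16, 20, 6], [30, 37, 25]]  # -> data = [[16, 20, 6], [30, 37, 25]]
result = data[0][0] + data[1][2]  # -> result = 41

Answer: 41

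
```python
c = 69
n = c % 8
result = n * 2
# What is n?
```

Answer: 5

Derivation:
Trace (tracking n):
c = 69  # -> c = 69
n = c % 8  # -> n = 5
result = n * 2  # -> result = 10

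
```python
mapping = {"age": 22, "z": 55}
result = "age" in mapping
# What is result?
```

Trace (tracking result):
mapping = {'age': 22, 'z': 55}  # -> mapping = {'age': 22, 'z': 55}
result = 'age' in mapping  # -> result = True

Answer: True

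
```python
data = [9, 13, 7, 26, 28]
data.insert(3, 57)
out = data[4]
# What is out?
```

Trace (tracking out):
data = [9, 13, 7, 26, 28]  # -> data = [9, 13, 7, 26, 28]
data.insert(3, 57)  # -> data = [9, 13, 7, 57, 26, 28]
out = data[4]  # -> out = 26

Answer: 26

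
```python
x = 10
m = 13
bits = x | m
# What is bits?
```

Answer: 15

Derivation:
Trace (tracking bits):
x = 10  # -> x = 10
m = 13  # -> m = 13
bits = x | m  # -> bits = 15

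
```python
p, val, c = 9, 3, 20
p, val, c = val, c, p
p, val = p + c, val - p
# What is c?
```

Answer: 9

Derivation:
Trace (tracking c):
p, val, c = (9, 3, 20)  # -> p = 9, val = 3, c = 20
p, val, c = (val, c, p)  # -> p = 3, val = 20, c = 9
p, val = (p + c, val - p)  # -> p = 12, val = 17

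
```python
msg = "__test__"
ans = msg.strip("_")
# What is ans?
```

Answer: 'test'

Derivation:
Trace (tracking ans):
msg = '__test__'  # -> msg = '__test__'
ans = msg.strip('_')  # -> ans = 'test'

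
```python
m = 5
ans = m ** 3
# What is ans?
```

Trace (tracking ans):
m = 5  # -> m = 5
ans = m ** 3  # -> ans = 125

Answer: 125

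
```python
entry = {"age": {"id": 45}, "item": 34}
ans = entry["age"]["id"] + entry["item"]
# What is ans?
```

Answer: 79

Derivation:
Trace (tracking ans):
entry = {'age': {'id': 45}, 'item': 34}  # -> entry = {'age': {'id': 45}, 'item': 34}
ans = entry['age']['id'] + entry['item']  # -> ans = 79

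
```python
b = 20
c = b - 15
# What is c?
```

Answer: 5

Derivation:
Trace (tracking c):
b = 20  # -> b = 20
c = b - 15  # -> c = 5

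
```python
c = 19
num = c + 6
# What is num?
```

Trace (tracking num):
c = 19  # -> c = 19
num = c + 6  # -> num = 25

Answer: 25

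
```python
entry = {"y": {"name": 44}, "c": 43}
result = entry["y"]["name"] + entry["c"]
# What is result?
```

Answer: 87

Derivation:
Trace (tracking result):
entry = {'y': {'name': 44}, 'c': 43}  # -> entry = {'y': {'name': 44}, 'c': 43}
result = entry['y']['name'] + entry['c']  # -> result = 87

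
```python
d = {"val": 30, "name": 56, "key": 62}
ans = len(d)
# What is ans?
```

Answer: 3

Derivation:
Trace (tracking ans):
d = {'val': 30, 'name': 56, 'key': 62}  # -> d = {'val': 30, 'name': 56, 'key': 62}
ans = len(d)  # -> ans = 3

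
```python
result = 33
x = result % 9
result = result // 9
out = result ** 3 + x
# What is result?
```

Answer: 3

Derivation:
Trace (tracking result):
result = 33  # -> result = 33
x = result % 9  # -> x = 6
result = result // 9  # -> result = 3
out = result ** 3 + x  # -> out = 33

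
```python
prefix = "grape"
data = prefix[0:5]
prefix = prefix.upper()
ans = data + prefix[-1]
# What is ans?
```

Trace (tracking ans):
prefix = 'grape'  # -> prefix = 'grape'
data = prefix[0:5]  # -> data = 'grape'
prefix = prefix.upper()  # -> prefix = 'GRAPE'
ans = data + prefix[-1]  # -> ans = 'grapeE'

Answer: 'grapeE'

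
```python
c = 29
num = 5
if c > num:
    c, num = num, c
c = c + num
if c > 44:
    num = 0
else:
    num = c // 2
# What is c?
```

Answer: 34

Derivation:
Trace (tracking c):
c = 29  # -> c = 29
num = 5  # -> num = 5
if c > num:  # condition is True
    c, num = (num, c)  # -> c = 5, num = 29
c = c + num  # -> c = 34
if c > 44:  # condition is False
else:
    num = c // 2  # -> num = 17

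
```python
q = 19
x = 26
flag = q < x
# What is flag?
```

Trace (tracking flag):
q = 19  # -> q = 19
x = 26  # -> x = 26
flag = q < x  # -> flag = True

Answer: True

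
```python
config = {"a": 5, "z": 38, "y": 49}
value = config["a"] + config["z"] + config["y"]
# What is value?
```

Trace (tracking value):
config = {'a': 5, 'z': 38, 'y': 49}  # -> config = {'a': 5, 'z': 38, 'y': 49}
value = config['a'] + config['z'] + config['y']  # -> value = 92

Answer: 92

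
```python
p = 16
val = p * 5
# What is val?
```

Trace (tracking val):
p = 16  # -> p = 16
val = p * 5  # -> val = 80

Answer: 80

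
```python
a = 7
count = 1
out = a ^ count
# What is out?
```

Trace (tracking out):
a = 7  # -> a = 7
count = 1  # -> count = 1
out = a ^ count  # -> out = 6

Answer: 6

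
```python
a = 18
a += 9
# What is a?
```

Answer: 27

Derivation:
Trace (tracking a):
a = 18  # -> a = 18
a += 9  # -> a = 27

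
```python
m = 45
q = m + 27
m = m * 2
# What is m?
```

Answer: 90

Derivation:
Trace (tracking m):
m = 45  # -> m = 45
q = m + 27  # -> q = 72
m = m * 2  # -> m = 90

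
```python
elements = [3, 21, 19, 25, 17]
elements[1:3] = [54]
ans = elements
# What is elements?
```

Answer: [3, 54, 25, 17]

Derivation:
Trace (tracking elements):
elements = [3, 21, 19, 25, 17]  # -> elements = [3, 21, 19, 25, 17]
elements[1:3] = [54]  # -> elements = [3, 54, 25, 17]
ans = elements  # -> ans = [3, 54, 25, 17]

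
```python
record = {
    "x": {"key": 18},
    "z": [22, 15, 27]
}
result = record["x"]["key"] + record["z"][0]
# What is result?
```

Answer: 40

Derivation:
Trace (tracking result):
record = {'x': {'key': 18}, 'z': [22, 15, 27]}  # -> record = {'x': {'key': 18}, 'z': [22, 15, 27]}
result = record['x']['key'] + record['z'][0]  # -> result = 40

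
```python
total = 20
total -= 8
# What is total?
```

Answer: 12

Derivation:
Trace (tracking total):
total = 20  # -> total = 20
total -= 8  # -> total = 12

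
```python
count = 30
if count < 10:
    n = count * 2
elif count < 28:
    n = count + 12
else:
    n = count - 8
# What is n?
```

Answer: 22

Derivation:
Trace (tracking n):
count = 30  # -> count = 30
if count < 10:  # condition is False
elif count < 28:  # condition is False
else:
    n = count - 8  # -> n = 22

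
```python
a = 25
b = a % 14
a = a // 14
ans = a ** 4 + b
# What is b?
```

Answer: 11

Derivation:
Trace (tracking b):
a = 25  # -> a = 25
b = a % 14  # -> b = 11
a = a // 14  # -> a = 1
ans = a ** 4 + b  # -> ans = 12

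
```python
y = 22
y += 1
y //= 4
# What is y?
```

Answer: 5

Derivation:
Trace (tracking y):
y = 22  # -> y = 22
y += 1  # -> y = 23
y //= 4  # -> y = 5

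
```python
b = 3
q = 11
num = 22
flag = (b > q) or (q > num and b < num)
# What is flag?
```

Trace (tracking flag):
b = 3  # -> b = 3
q = 11  # -> q = 11
num = 22  # -> num = 22
flag = b > q or (q > num and b < num)  # -> flag = False

Answer: False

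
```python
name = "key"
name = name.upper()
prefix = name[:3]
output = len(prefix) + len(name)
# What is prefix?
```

Answer: 'KEY'

Derivation:
Trace (tracking prefix):
name = 'key'  # -> name = 'key'
name = name.upper()  # -> name = 'KEY'
prefix = name[:3]  # -> prefix = 'KEY'
output = len(prefix) + len(name)  # -> output = 6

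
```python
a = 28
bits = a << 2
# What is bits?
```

Answer: 112

Derivation:
Trace (tracking bits):
a = 28  # -> a = 28
bits = a << 2  # -> bits = 112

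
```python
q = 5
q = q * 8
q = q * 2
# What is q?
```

Answer: 80

Derivation:
Trace (tracking q):
q = 5  # -> q = 5
q = q * 8  # -> q = 40
q = q * 2  # -> q = 80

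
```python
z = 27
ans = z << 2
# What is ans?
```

Answer: 108

Derivation:
Trace (tracking ans):
z = 27  # -> z = 27
ans = z << 2  # -> ans = 108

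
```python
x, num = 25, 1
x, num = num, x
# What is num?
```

Trace (tracking num):
x, num = (25, 1)  # -> x = 25, num = 1
x, num = (num, x)  # -> x = 1, num = 25

Answer: 25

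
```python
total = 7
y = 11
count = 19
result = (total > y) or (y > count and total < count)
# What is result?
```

Answer: False

Derivation:
Trace (tracking result):
total = 7  # -> total = 7
y = 11  # -> y = 11
count = 19  # -> count = 19
result = total > y or (y > count and total < count)  # -> result = False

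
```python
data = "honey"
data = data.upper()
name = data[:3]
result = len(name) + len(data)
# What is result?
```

Answer: 8

Derivation:
Trace (tracking result):
data = 'honey'  # -> data = 'honey'
data = data.upper()  # -> data = 'HONEY'
name = data[:3]  # -> name = 'HON'
result = len(name) + len(data)  # -> result = 8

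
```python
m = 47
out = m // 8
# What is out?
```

Trace (tracking out):
m = 47  # -> m = 47
out = m // 8  # -> out = 5

Answer: 5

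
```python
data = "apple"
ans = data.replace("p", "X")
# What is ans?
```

Trace (tracking ans):
data = 'apple'  # -> data = 'apple'
ans = data.replace('p', 'X')  # -> ans = 'aXXle'

Answer: 'aXXle'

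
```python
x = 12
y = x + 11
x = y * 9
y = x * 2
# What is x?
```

Trace (tracking x):
x = 12  # -> x = 12
y = x + 11  # -> y = 23
x = y * 9  # -> x = 207
y = x * 2  # -> y = 414

Answer: 207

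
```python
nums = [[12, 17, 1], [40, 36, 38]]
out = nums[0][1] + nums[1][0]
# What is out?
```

Trace (tracking out):
nums = [[12, 17, 1], [40, 36, 38]]  # -> nums = [[12, 17, 1], [40, 36, 38]]
out = nums[0][1] + nums[1][0]  # -> out = 57

Answer: 57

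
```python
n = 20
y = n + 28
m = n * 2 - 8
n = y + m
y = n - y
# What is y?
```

Answer: 32

Derivation:
Trace (tracking y):
n = 20  # -> n = 20
y = n + 28  # -> y = 48
m = n * 2 - 8  # -> m = 32
n = y + m  # -> n = 80
y = n - y  # -> y = 32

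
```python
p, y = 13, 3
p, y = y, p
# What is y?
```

Trace (tracking y):
p, y = (13, 3)  # -> p = 13, y = 3
p, y = (y, p)  # -> p = 3, y = 13

Answer: 13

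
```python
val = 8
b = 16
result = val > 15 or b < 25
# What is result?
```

Trace (tracking result):
val = 8  # -> val = 8
b = 16  # -> b = 16
result = val > 15 or b < 25  # -> result = True

Answer: True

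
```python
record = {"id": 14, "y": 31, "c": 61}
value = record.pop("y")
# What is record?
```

Answer: {'id': 14, 'c': 61}

Derivation:
Trace (tracking record):
record = {'id': 14, 'y': 31, 'c': 61}  # -> record = {'id': 14, 'y': 31, 'c': 61}
value = record.pop('y')  # -> value = 31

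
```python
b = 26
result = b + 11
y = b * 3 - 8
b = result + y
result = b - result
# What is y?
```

Trace (tracking y):
b = 26  # -> b = 26
result = b + 11  # -> result = 37
y = b * 3 - 8  # -> y = 70
b = result + y  # -> b = 107
result = b - result  # -> result = 70

Answer: 70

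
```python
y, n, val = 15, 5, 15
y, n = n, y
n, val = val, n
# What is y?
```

Trace (tracking y):
y, n, val = (15, 5, 15)  # -> y = 15, n = 5, val = 15
y, n = (n, y)  # -> y = 5, n = 15
n, val = (val, n)  # -> n = 15, val = 15

Answer: 5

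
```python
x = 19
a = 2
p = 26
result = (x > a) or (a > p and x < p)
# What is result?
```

Trace (tracking result):
x = 19  # -> x = 19
a = 2  # -> a = 2
p = 26  # -> p = 26
result = x > a or (a > p and x < p)  # -> result = True

Answer: True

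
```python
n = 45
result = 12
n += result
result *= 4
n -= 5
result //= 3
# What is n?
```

Answer: 52

Derivation:
Trace (tracking n):
n = 45  # -> n = 45
result = 12  # -> result = 12
n += result  # -> n = 57
result *= 4  # -> result = 48
n -= 5  # -> n = 52
result //= 3  # -> result = 16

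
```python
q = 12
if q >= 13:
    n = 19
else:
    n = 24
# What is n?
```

Answer: 24

Derivation:
Trace (tracking n):
q = 12  # -> q = 12
if q >= 13:  # condition is False
else:
    n = 24  # -> n = 24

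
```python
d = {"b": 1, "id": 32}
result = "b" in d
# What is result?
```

Trace (tracking result):
d = {'b': 1, 'id': 32}  # -> d = {'b': 1, 'id': 32}
result = 'b' in d  # -> result = True

Answer: True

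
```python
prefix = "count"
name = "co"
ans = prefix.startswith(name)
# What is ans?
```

Answer: True

Derivation:
Trace (tracking ans):
prefix = 'count'  # -> prefix = 'count'
name = 'co'  # -> name = 'co'
ans = prefix.startswith(name)  # -> ans = True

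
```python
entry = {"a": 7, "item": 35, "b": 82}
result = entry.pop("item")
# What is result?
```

Trace (tracking result):
entry = {'a': 7, 'item': 35, 'b': 82}  # -> entry = {'a': 7, 'item': 35, 'b': 82}
result = entry.pop('item')  # -> result = 35

Answer: 35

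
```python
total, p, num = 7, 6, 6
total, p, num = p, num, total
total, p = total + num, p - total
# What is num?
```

Trace (tracking num):
total, p, num = (7, 6, 6)  # -> total = 7, p = 6, num = 6
total, p, num = (p, num, total)  # -> total = 6, p = 6, num = 7
total, p = (total + num, p - total)  # -> total = 13, p = 0

Answer: 7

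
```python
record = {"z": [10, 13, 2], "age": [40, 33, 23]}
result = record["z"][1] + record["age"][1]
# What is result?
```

Answer: 46

Derivation:
Trace (tracking result):
record = {'z': [10, 13, 2], 'age': [40, 33, 23]}  # -> record = {'z': [10, 13, 2], 'age': [40, 33, 23]}
result = record['z'][1] + record['age'][1]  # -> result = 46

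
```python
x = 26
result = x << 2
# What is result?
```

Answer: 104

Derivation:
Trace (tracking result):
x = 26  # -> x = 26
result = x << 2  # -> result = 104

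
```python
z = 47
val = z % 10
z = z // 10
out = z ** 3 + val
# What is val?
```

Trace (tracking val):
z = 47  # -> z = 47
val = z % 10  # -> val = 7
z = z // 10  # -> z = 4
out = z ** 3 + val  # -> out = 71

Answer: 7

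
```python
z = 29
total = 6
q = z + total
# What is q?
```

Trace (tracking q):
z = 29  # -> z = 29
total = 6  # -> total = 6
q = z + total  # -> q = 35

Answer: 35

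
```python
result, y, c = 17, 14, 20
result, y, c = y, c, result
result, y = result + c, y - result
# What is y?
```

Answer: 6

Derivation:
Trace (tracking y):
result, y, c = (17, 14, 20)  # -> result = 17, y = 14, c = 20
result, y, c = (y, c, result)  # -> result = 14, y = 20, c = 17
result, y = (result + c, y - result)  # -> result = 31, y = 6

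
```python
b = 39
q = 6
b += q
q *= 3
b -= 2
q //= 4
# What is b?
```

Answer: 43

Derivation:
Trace (tracking b):
b = 39  # -> b = 39
q = 6  # -> q = 6
b += q  # -> b = 45
q *= 3  # -> q = 18
b -= 2  # -> b = 43
q //= 4  # -> q = 4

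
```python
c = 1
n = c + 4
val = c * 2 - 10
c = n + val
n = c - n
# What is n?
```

Trace (tracking n):
c = 1  # -> c = 1
n = c + 4  # -> n = 5
val = c * 2 - 10  # -> val = -8
c = n + val  # -> c = -3
n = c - n  # -> n = -8

Answer: -8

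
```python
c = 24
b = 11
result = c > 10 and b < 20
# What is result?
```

Answer: True

Derivation:
Trace (tracking result):
c = 24  # -> c = 24
b = 11  # -> b = 11
result = c > 10 and b < 20  # -> result = True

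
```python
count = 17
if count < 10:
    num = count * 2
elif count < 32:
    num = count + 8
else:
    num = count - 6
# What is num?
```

Answer: 25

Derivation:
Trace (tracking num):
count = 17  # -> count = 17
if count < 10:  # condition is False
elif count < 32:  # condition is True
    num = count + 8  # -> num = 25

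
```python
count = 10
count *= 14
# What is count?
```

Answer: 140

Derivation:
Trace (tracking count):
count = 10  # -> count = 10
count *= 14  # -> count = 140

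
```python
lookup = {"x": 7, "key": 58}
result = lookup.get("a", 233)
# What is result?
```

Trace (tracking result):
lookup = {'x': 7, 'key': 58}  # -> lookup = {'x': 7, 'key': 58}
result = lookup.get('a', 233)  # -> result = 233

Answer: 233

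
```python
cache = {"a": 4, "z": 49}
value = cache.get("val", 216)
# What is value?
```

Answer: 216

Derivation:
Trace (tracking value):
cache = {'a': 4, 'z': 49}  # -> cache = {'a': 4, 'z': 49}
value = cache.get('val', 216)  # -> value = 216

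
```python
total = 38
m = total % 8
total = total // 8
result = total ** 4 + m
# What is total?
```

Answer: 4

Derivation:
Trace (tracking total):
total = 38  # -> total = 38
m = total % 8  # -> m = 6
total = total // 8  # -> total = 4
result = total ** 4 + m  # -> result = 262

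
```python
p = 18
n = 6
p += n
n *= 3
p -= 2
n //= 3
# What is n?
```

Answer: 6

Derivation:
Trace (tracking n):
p = 18  # -> p = 18
n = 6  # -> n = 6
p += n  # -> p = 24
n *= 3  # -> n = 18
p -= 2  # -> p = 22
n //= 3  # -> n = 6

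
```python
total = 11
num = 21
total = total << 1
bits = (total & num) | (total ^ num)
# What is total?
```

Trace (tracking total):
total = 11  # -> total = 11
num = 21  # -> num = 21
total = total << 1  # -> total = 22
bits = total & num | total ^ num  # -> bits = 23

Answer: 22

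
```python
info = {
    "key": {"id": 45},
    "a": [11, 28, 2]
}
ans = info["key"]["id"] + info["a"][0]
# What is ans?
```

Answer: 56

Derivation:
Trace (tracking ans):
info = {'key': {'id': 45}, 'a': [11, 28, 2]}  # -> info = {'key': {'id': 45}, 'a': [11, 28, 2]}
ans = info['key']['id'] + info['a'][0]  # -> ans = 56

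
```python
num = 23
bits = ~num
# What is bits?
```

Answer: -24

Derivation:
Trace (tracking bits):
num = 23  # -> num = 23
bits = ~num  # -> bits = -24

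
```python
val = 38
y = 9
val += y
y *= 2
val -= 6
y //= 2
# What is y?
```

Answer: 9

Derivation:
Trace (tracking y):
val = 38  # -> val = 38
y = 9  # -> y = 9
val += y  # -> val = 47
y *= 2  # -> y = 18
val -= 6  # -> val = 41
y //= 2  # -> y = 9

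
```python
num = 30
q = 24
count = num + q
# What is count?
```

Answer: 54

Derivation:
Trace (tracking count):
num = 30  # -> num = 30
q = 24  # -> q = 24
count = num + q  # -> count = 54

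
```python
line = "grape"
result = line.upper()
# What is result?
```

Answer: 'GRAPE'

Derivation:
Trace (tracking result):
line = 'grape'  # -> line = 'grape'
result = line.upper()  # -> result = 'GRAPE'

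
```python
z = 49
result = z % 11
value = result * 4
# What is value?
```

Trace (tracking value):
z = 49  # -> z = 49
result = z % 11  # -> result = 5
value = result * 4  # -> value = 20

Answer: 20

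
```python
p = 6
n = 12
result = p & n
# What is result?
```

Answer: 4

Derivation:
Trace (tracking result):
p = 6  # -> p = 6
n = 12  # -> n = 12
result = p & n  # -> result = 4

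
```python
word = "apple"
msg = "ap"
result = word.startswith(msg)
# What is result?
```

Trace (tracking result):
word = 'apple'  # -> word = 'apple'
msg = 'ap'  # -> msg = 'ap'
result = word.startswith(msg)  # -> result = True

Answer: True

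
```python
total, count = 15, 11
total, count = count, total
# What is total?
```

Trace (tracking total):
total, count = (15, 11)  # -> total = 15, count = 11
total, count = (count, total)  # -> total = 11, count = 15

Answer: 11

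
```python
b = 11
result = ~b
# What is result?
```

Answer: -12

Derivation:
Trace (tracking result):
b = 11  # -> b = 11
result = ~b  # -> result = -12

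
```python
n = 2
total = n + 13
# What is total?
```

Trace (tracking total):
n = 2  # -> n = 2
total = n + 13  # -> total = 15

Answer: 15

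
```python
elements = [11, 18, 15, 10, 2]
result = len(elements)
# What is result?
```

Trace (tracking result):
elements = [11, 18, 15, 10, 2]  # -> elements = [11, 18, 15, 10, 2]
result = len(elements)  # -> result = 5

Answer: 5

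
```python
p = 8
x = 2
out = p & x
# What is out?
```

Trace (tracking out):
p = 8  # -> p = 8
x = 2  # -> x = 2
out = p & x  # -> out = 0

Answer: 0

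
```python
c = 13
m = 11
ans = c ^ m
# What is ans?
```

Answer: 6

Derivation:
Trace (tracking ans):
c = 13  # -> c = 13
m = 11  # -> m = 11
ans = c ^ m  # -> ans = 6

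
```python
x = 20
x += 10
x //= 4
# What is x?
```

Trace (tracking x):
x = 20  # -> x = 20
x += 10  # -> x = 30
x //= 4  # -> x = 7

Answer: 7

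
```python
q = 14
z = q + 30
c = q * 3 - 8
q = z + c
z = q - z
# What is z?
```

Trace (tracking z):
q = 14  # -> q = 14
z = q + 30  # -> z = 44
c = q * 3 - 8  # -> c = 34
q = z + c  # -> q = 78
z = q - z  # -> z = 34

Answer: 34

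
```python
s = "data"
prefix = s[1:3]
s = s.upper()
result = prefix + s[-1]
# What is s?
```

Trace (tracking s):
s = 'data'  # -> s = 'data'
prefix = s[1:3]  # -> prefix = 'at'
s = s.upper()  # -> s = 'DATA'
result = prefix + s[-1]  # -> result = 'atA'

Answer: 'DATA'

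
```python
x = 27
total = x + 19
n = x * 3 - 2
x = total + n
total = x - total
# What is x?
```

Answer: 125

Derivation:
Trace (tracking x):
x = 27  # -> x = 27
total = x + 19  # -> total = 46
n = x * 3 - 2  # -> n = 79
x = total + n  # -> x = 125
total = x - total  # -> total = 79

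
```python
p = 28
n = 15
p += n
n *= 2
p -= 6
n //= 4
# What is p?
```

Answer: 37

Derivation:
Trace (tracking p):
p = 28  # -> p = 28
n = 15  # -> n = 15
p += n  # -> p = 43
n *= 2  # -> n = 30
p -= 6  # -> p = 37
n //= 4  # -> n = 7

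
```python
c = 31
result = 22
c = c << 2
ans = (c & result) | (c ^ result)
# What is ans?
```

Trace (tracking ans):
c = 31  # -> c = 31
result = 22  # -> result = 22
c = c << 2  # -> c = 124
ans = c & result | c ^ result  # -> ans = 126

Answer: 126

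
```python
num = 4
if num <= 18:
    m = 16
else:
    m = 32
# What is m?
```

Answer: 16

Derivation:
Trace (tracking m):
num = 4  # -> num = 4
if num <= 18:  # condition is True
    m = 16  # -> m = 16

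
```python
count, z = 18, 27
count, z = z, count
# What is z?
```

Answer: 18

Derivation:
Trace (tracking z):
count, z = (18, 27)  # -> count = 18, z = 27
count, z = (z, count)  # -> count = 27, z = 18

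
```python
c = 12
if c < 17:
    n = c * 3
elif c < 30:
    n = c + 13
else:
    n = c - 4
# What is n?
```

Trace (tracking n):
c = 12  # -> c = 12
if c < 17:  # condition is True
    n = c * 3  # -> n = 36

Answer: 36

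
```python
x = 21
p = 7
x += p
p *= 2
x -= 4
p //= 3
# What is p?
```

Trace (tracking p):
x = 21  # -> x = 21
p = 7  # -> p = 7
x += p  # -> x = 28
p *= 2  # -> p = 14
x -= 4  # -> x = 24
p //= 3  # -> p = 4

Answer: 4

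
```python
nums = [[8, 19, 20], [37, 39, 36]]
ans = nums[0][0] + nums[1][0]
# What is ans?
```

Answer: 45

Derivation:
Trace (tracking ans):
nums = [[8, 19, 20], [37, 39, 36]]  # -> nums = [[8, 19, 20], [37, 39, 36]]
ans = nums[0][0] + nums[1][0]  # -> ans = 45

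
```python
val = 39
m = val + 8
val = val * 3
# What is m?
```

Answer: 47

Derivation:
Trace (tracking m):
val = 39  # -> val = 39
m = val + 8  # -> m = 47
val = val * 3  # -> val = 117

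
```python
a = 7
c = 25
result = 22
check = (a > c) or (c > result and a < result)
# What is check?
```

Answer: True

Derivation:
Trace (tracking check):
a = 7  # -> a = 7
c = 25  # -> c = 25
result = 22  # -> result = 22
check = a > c or (c > result and a < result)  # -> check = True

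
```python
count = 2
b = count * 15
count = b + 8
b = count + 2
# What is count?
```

Answer: 38

Derivation:
Trace (tracking count):
count = 2  # -> count = 2
b = count * 15  # -> b = 30
count = b + 8  # -> count = 38
b = count + 2  # -> b = 40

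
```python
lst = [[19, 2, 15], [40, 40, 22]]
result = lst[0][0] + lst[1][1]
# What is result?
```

Answer: 59

Derivation:
Trace (tracking result):
lst = [[19, 2, 15], [40, 40, 22]]  # -> lst = [[19, 2, 15], [40, 40, 22]]
result = lst[0][0] + lst[1][1]  # -> result = 59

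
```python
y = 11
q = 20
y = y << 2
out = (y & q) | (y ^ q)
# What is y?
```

Answer: 44

Derivation:
Trace (tracking y):
y = 11  # -> y = 11
q = 20  # -> q = 20
y = y << 2  # -> y = 44
out = y & q | y ^ q  # -> out = 60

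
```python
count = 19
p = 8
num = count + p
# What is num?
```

Trace (tracking num):
count = 19  # -> count = 19
p = 8  # -> p = 8
num = count + p  # -> num = 27

Answer: 27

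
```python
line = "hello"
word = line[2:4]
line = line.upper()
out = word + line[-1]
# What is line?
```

Answer: 'HELLO'

Derivation:
Trace (tracking line):
line = 'hello'  # -> line = 'hello'
word = line[2:4]  # -> word = 'll'
line = line.upper()  # -> line = 'HELLO'
out = word + line[-1]  # -> out = 'llO'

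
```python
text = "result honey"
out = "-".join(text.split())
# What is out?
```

Answer: 'result-honey'

Derivation:
Trace (tracking out):
text = 'result honey'  # -> text = 'result honey'
out = '-'.join(text.split())  # -> out = 'result-honey'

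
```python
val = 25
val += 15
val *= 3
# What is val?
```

Answer: 120

Derivation:
Trace (tracking val):
val = 25  # -> val = 25
val += 15  # -> val = 40
val *= 3  # -> val = 120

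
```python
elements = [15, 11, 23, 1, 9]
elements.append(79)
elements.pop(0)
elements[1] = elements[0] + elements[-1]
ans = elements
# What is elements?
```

Trace (tracking elements):
elements = [15, 11, 23, 1, 9]  # -> elements = [15, 11, 23, 1, 9]
elements.append(79)  # -> elements = [15, 11, 23, 1, 9, 79]
elements.pop(0)  # -> elements = [11, 23, 1, 9, 79]
elements[1] = elements[0] + elements[-1]  # -> elements = [11, 90, 1, 9, 79]
ans = elements  # -> ans = [11, 90, 1, 9, 79]

Answer: [11, 90, 1, 9, 79]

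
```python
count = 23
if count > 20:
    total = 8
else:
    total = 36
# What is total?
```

Trace (tracking total):
count = 23  # -> count = 23
if count > 20:  # condition is True
    total = 8  # -> total = 8

Answer: 8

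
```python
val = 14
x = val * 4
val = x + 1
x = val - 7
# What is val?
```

Answer: 57

Derivation:
Trace (tracking val):
val = 14  # -> val = 14
x = val * 4  # -> x = 56
val = x + 1  # -> val = 57
x = val - 7  # -> x = 50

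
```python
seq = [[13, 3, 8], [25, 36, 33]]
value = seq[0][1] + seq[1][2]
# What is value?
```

Answer: 36

Derivation:
Trace (tracking value):
seq = [[13, 3, 8], [25, 36, 33]]  # -> seq = [[13, 3, 8], [25, 36, 33]]
value = seq[0][1] + seq[1][2]  # -> value = 36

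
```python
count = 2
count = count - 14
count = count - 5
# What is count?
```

Trace (tracking count):
count = 2  # -> count = 2
count = count - 14  # -> count = -12
count = count - 5  # -> count = -17

Answer: -17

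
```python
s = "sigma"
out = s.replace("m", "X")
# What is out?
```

Trace (tracking out):
s = 'sigma'  # -> s = 'sigma'
out = s.replace('m', 'X')  # -> out = 'sigXa'

Answer: 'sigXa'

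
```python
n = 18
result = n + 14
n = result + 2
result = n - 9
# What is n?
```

Answer: 34

Derivation:
Trace (tracking n):
n = 18  # -> n = 18
result = n + 14  # -> result = 32
n = result + 2  # -> n = 34
result = n - 9  # -> result = 25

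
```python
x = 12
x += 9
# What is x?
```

Answer: 21

Derivation:
Trace (tracking x):
x = 12  # -> x = 12
x += 9  # -> x = 21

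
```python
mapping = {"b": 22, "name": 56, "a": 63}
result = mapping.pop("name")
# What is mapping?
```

Trace (tracking mapping):
mapping = {'b': 22, 'name': 56, 'a': 63}  # -> mapping = {'b': 22, 'name': 56, 'a': 63}
result = mapping.pop('name')  # -> result = 56

Answer: {'b': 22, 'a': 63}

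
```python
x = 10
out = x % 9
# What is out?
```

Answer: 1

Derivation:
Trace (tracking out):
x = 10  # -> x = 10
out = x % 9  # -> out = 1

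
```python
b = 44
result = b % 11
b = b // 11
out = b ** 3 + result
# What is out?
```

Answer: 64

Derivation:
Trace (tracking out):
b = 44  # -> b = 44
result = b % 11  # -> result = 0
b = b // 11  # -> b = 4
out = b ** 3 + result  # -> out = 64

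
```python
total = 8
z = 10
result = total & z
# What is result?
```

Answer: 8

Derivation:
Trace (tracking result):
total = 8  # -> total = 8
z = 10  # -> z = 10
result = total & z  # -> result = 8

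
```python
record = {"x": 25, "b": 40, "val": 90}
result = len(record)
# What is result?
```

Answer: 3

Derivation:
Trace (tracking result):
record = {'x': 25, 'b': 40, 'val': 90}  # -> record = {'x': 25, 'b': 40, 'val': 90}
result = len(record)  # -> result = 3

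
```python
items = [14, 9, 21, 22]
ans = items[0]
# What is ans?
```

Trace (tracking ans):
items = [14, 9, 21, 22]  # -> items = [14, 9, 21, 22]
ans = items[0]  # -> ans = 14

Answer: 14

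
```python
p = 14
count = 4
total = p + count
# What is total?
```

Trace (tracking total):
p = 14  # -> p = 14
count = 4  # -> count = 4
total = p + count  # -> total = 18

Answer: 18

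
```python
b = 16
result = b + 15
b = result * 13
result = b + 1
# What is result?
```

Trace (tracking result):
b = 16  # -> b = 16
result = b + 15  # -> result = 31
b = result * 13  # -> b = 403
result = b + 1  # -> result = 404

Answer: 404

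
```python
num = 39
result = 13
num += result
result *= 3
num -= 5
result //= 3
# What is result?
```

Answer: 13

Derivation:
Trace (tracking result):
num = 39  # -> num = 39
result = 13  # -> result = 13
num += result  # -> num = 52
result *= 3  # -> result = 39
num -= 5  # -> num = 47
result //= 3  # -> result = 13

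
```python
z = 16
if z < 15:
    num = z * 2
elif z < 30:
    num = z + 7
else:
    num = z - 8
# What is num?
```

Trace (tracking num):
z = 16  # -> z = 16
if z < 15:  # condition is False
elif z < 30:  # condition is True
    num = z + 7  # -> num = 23

Answer: 23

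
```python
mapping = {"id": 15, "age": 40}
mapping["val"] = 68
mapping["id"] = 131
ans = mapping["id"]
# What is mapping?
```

Answer: {'id': 131, 'age': 40, 'val': 68}

Derivation:
Trace (tracking mapping):
mapping = {'id': 15, 'age': 40}  # -> mapping = {'id': 15, 'age': 40}
mapping['val'] = 68  # -> mapping = {'id': 15, 'age': 40, 'val': 68}
mapping['id'] = 131  # -> mapping = {'id': 131, 'age': 40, 'val': 68}
ans = mapping['id']  # -> ans = 131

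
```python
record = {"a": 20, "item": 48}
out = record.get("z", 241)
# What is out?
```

Trace (tracking out):
record = {'a': 20, 'item': 48}  # -> record = {'a': 20, 'item': 48}
out = record.get('z', 241)  # -> out = 241

Answer: 241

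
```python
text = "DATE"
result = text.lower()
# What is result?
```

Trace (tracking result):
text = 'DATE'  # -> text = 'DATE'
result = text.lower()  # -> result = 'date'

Answer: 'date'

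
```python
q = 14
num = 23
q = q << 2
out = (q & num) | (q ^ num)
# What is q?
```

Trace (tracking q):
q = 14  # -> q = 14
num = 23  # -> num = 23
q = q << 2  # -> q = 56
out = q & num | q ^ num  # -> out = 63

Answer: 56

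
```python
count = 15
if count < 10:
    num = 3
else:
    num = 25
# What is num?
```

Answer: 25

Derivation:
Trace (tracking num):
count = 15  # -> count = 15
if count < 10:  # condition is False
else:
    num = 25  # -> num = 25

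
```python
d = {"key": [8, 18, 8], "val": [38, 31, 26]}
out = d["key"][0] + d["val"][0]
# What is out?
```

Trace (tracking out):
d = {'key': [8, 18, 8], 'val': [38, 31, 26]}  # -> d = {'key': [8, 18, 8], 'val': [38, 31, 26]}
out = d['key'][0] + d['val'][0]  # -> out = 46

Answer: 46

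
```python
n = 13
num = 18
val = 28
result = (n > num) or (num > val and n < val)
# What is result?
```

Trace (tracking result):
n = 13  # -> n = 13
num = 18  # -> num = 18
val = 28  # -> val = 28
result = n > num or (num > val and n < val)  # -> result = False

Answer: False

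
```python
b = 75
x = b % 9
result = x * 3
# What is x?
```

Trace (tracking x):
b = 75  # -> b = 75
x = b % 9  # -> x = 3
result = x * 3  # -> result = 9

Answer: 3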